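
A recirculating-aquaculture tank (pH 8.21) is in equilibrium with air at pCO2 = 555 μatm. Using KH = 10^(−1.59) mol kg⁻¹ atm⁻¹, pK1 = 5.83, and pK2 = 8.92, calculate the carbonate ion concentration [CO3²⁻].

[CO2*] = KH · pCO2 = 10^(−1.59) × 555×10^-6 = 1.427×10^-5 mol/kg
α₀ = 1/(1 + K1/[H⁺] + K1K2/[H⁺]²) = 1/(1 + 10^+2.38 + 10^+1.67) = 0.003476
DIC = [CO2*]/α₀ = 1.427×10^-5 / 0.003476 = 4.104 mmol/kg
[CO3²⁻] = α₂·DIC; α₂ = 0.1626, so [CO3²⁻] = 0.1626 × 4.104 = 0.667 mmol/kg

[CO3²⁻] = 0.667 mmol/kg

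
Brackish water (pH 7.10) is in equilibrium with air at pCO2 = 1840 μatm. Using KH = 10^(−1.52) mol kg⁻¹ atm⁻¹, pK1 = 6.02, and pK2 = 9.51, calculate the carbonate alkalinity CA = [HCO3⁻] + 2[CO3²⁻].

[CO2*] = KH · pCO2 = 10^(−1.52) × 1840×10^-6 = 5.557×10^-5 mol/kg
α₀ = 1/(1 + K1/[H⁺] + K1K2/[H⁺]²) = 1/(1 + 10^+1.08 + 10^-1.33) = 0.07651
DIC = [CO2*]/α₀ = 5.557×10^-5 / 0.07651 = 0.7262 mmol/kg
CA = (α₁ + 2α₂)·DIC = (0.9199 + 2×0.003579) × 0.7262 = 0.673 mmol/kg

CA = 0.673 mmol/kg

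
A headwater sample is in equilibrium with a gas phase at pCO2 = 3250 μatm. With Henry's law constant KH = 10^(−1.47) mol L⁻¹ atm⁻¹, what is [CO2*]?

KH = 10^(−1.47) = 3.388×10^-2 mol L⁻¹ atm⁻¹
[CO2*] = KH · pCO2 = 3.388×10^-2 × 3250×10^-6 atm = 1.10×10^-4 mol/L

[CO2*] = 110 μmol/L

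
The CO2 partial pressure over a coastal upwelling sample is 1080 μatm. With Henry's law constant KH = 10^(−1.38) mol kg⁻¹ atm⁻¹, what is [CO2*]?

KH = 10^(−1.38) = 4.169×10^-2 mol kg⁻¹ atm⁻¹
[CO2*] = KH · pCO2 = 4.169×10^-2 × 1080×10^-6 atm = 4.50×10^-5 mol/kg

[CO2*] = 45.0 μmol/kg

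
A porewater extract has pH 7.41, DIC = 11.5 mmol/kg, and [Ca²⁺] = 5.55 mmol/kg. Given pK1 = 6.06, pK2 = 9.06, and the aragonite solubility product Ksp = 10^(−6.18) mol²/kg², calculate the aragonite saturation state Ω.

Ω = 2.03

α₂ = 1 / (1 + [H⁺]/K2 + [H⁺]²/(K1K2)) = 1 / (1 + 10^+1.65 + 10^+0.30)
   = 1 / (1 + 44.668 + 1.9953) = 1/47.664 = 0.02098
[CO3²⁻] = α₂ × DIC = 0.02098 × 11.5 = 0.2413 mmol/kg
Ksp = 10^(−6.18) = 6.607×10^-7
Ω = [Ca²⁺][CO3²⁻]/Ksp = (5.55×10^-3)(2.413×10^-4) / 6.607×10^-7 = 2.03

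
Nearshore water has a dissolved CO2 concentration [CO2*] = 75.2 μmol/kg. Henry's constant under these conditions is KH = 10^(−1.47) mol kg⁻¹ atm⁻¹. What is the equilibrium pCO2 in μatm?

pCO2 = 2220 μatm

KH = 10^(−1.47) = 3.388×10^-2 mol kg⁻¹ atm⁻¹
pCO2 = [CO2*]/KH = 75.2×10^-6 / 3.388×10^-2 = 2.22×10^-3 atm = 2220 μatm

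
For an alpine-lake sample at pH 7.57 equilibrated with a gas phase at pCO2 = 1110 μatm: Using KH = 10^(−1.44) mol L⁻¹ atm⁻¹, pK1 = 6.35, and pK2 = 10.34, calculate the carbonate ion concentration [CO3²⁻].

[CO3²⁻] = 1.14 μmol/L

[CO2*] = KH · pCO2 = 10^(−1.44) × 1110×10^-6 = 4.030×10^-5 mol/L
α₀ = 1/(1 + K1/[H⁺] + K1K2/[H⁺]²) = 1/(1 + 10^+1.22 + 10^-1.55) = 0.05674
DIC = [CO2*]/α₀ = 4.030×10^-5 / 0.05674 = 0.7103 mmol/L
[CO3²⁻] = α₂·DIC; α₂ = 0.001599, so [CO3²⁻] = 0.001599 × 0.7103 = 0.00114 mmol/L = 1.14 μmol/L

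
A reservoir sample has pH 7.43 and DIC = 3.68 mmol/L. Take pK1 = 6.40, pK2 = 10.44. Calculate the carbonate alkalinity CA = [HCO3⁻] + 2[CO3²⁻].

CA = 3.37 mmol/L

CA = [HCO3⁻] + 2[CO3²⁻] = (α₁ + 2α₂)·DIC
At pH 7.43: [H⁺]/K1 = 10^-1.03 = 0.093325, K2/[H⁺] = 10^-3.01 = 0.00097724
α₁ = 1/(1 + 0.093325 + 0.00097724) = 1/1.0943 = 0.9138; α₂ = α₁·K2/[H⁺] = 0.0008930
α₁ + 2α₂ = 0.9156
CA = 0.9156 × 3.68 = 3.37 mmol/L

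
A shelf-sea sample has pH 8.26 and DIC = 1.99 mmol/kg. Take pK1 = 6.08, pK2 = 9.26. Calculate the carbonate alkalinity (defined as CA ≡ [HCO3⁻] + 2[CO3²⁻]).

CA = 2.16 mmol/kg

CA = [HCO3⁻] + 2[CO3²⁻] = (α₁ + 2α₂)·DIC
At pH 8.26: [H⁺]/K1 = 10^-2.18 = 0.0066069, K2/[H⁺] = 10^-1.00 = 0.10000
α₁ = 1/(1 + 0.0066069 + 0.10000) = 1/1.1066 = 0.9037; α₂ = α₁·K2/[H⁺] = 0.09037
α₁ + 2α₂ = 1.0844
CA = 1.0844 × 1.99 = 2.16 mmol/kg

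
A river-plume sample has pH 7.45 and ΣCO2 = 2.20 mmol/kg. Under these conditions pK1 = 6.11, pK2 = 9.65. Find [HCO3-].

α₁ = 1 / (1 + [H⁺]/K1 + K2/[H⁺]) = 1 / (1 + 10^-1.34 + 10^-2.20)
   = 1 / (1 + 0.045709 + 0.0063096) = 1/1.0520 = 0.9506
[HCO3⁻] = α₁ × DIC = 0.9506 × 2.20 = 2.09 mmol/kg

[HCO3⁻] = 2.09 mmol/kg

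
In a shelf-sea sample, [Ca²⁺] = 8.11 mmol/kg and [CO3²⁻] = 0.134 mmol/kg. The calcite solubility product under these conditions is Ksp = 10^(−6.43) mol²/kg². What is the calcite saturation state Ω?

Ksp = 10^(−6.43) = 3.715×10^-7
Ω = [Ca²⁺][CO3²⁻]/Ksp = (8.11×10^-3)(0.134×10^-3) / 3.715×10^-7 = 2.92

Ω = 2.92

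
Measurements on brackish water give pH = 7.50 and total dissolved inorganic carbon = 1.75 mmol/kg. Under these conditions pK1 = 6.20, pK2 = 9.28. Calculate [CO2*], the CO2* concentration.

[CO2*] = 0.0822 mmol/kg

α₀ = 1 / (1 + K1/[H⁺] + K1K2/[H⁺]²) = 1 / (1 + 10^+1.30 + 10^-0.48)
   = 1 / (1 + 19.953 + 0.33113) = 1/21.284 = 0.04698
[CO2*] = α₀ × DIC = 0.04698 × 1.75 = 0.0822 mmol/kg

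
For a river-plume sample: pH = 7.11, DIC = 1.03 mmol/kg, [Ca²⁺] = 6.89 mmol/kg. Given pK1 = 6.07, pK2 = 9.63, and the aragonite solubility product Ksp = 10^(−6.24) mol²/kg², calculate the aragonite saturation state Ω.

α₂ = 1 / (1 + [H⁺]/K2 + [H⁺]²/(K1K2)) = 1 / (1 + 10^+2.52 + 10^+1.48)
   = 1 / (1 + 331.13 + 30.200) = 1/362.33 = 0.002760
[CO3²⁻] = α₂ × DIC = 0.002760 × 1.03 = 0.002843 mmol/kg = 2.843 μmol/kg
Ksp = 10^(−6.24) = 5.754×10^-7
Ω = [Ca²⁺][CO3²⁻]/Ksp = (6.89×10^-3)(2.843×10^-6) / 5.754×10^-7 = 0.0340

Ω = 0.0340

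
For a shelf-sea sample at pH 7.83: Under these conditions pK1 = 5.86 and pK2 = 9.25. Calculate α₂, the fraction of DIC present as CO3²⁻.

α₂ = 0.0363

α₂ = 1 / (1 + [H⁺]/K2 + [H⁺]²/(K1K2)) = 1 / (1 + 10^+1.42 + 10^-0.55)
   = 1 / (1 + 26.303 + 0.28184) = 1/27.585 = 0.03625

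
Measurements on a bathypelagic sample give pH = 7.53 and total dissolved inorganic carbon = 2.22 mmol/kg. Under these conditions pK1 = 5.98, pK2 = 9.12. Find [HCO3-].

[HCO3⁻] = 2.11 mmol/kg

α₁ = 1 / (1 + [H⁺]/K1 + K2/[H⁺]) = 1 / (1 + 10^-1.55 + 10^-1.59)
   = 1 / (1 + 0.028184 + 0.025704) = 1/1.0539 = 0.9489
[HCO3⁻] = α₁ × DIC = 0.9489 × 2.22 = 2.11 mmol/kg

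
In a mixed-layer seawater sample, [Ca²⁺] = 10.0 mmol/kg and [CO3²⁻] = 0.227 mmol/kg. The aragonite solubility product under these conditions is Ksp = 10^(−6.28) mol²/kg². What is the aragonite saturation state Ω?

Ksp = 10^(−6.28) = 5.248×10^-7
Ω = [Ca²⁺][CO3²⁻]/Ksp = (10.0×10^-3)(0.227×10^-3) / 5.248×10^-7 = 4.33

Ω = 4.33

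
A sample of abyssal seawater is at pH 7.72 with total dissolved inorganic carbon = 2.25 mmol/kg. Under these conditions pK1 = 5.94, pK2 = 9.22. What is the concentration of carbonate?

α₂ = 1 / (1 + [H⁺]/K2 + [H⁺]²/(K1K2)) = 1 / (1 + 10^+1.50 + 10^-0.28)
   = 1 / (1 + 31.623 + 0.52481) = 1/33.148 = 0.03017
[CO3²⁻] = α₂ × DIC = 0.03017 × 2.25 = 0.0679 mmol/kg

[CO3²⁻] = 0.0679 mmol/kg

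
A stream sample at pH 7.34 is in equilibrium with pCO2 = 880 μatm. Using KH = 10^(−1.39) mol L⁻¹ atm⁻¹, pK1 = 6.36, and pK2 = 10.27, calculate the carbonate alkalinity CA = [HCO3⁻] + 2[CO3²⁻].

CA = 0.343 mmol/L

[CO2*] = KH · pCO2 = 10^(−1.39) × 880×10^-6 = 3.585×10^-5 mol/L
α₀ = 1/(1 + K1/[H⁺] + K1K2/[H⁺]²) = 1/(1 + 10^+0.98 + 10^-1.95) = 0.09469
DIC = [CO2*]/α₀ = 3.585×10^-5 / 0.09469 = 0.3786 mmol/L
CA = (α₁ + 2α₂)·DIC = (0.9043 + 2×0.001062) × 0.3786 = 0.343 mmol/L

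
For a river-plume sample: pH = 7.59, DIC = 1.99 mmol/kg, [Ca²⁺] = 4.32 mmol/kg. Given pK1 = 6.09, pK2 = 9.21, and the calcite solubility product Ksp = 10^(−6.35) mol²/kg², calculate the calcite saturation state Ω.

Ω = 0.437

α₂ = 1 / (1 + [H⁺]/K2 + [H⁺]²/(K1K2)) = 1 / (1 + 10^+1.62 + 10^+0.12)
   = 1 / (1 + 41.687 + 1.3183) = 1/44.005 = 0.02272
[CO3²⁻] = α₂ × DIC = 0.02272 × 1.99 = 0.04522 mmol/kg
Ksp = 10^(−6.35) = 4.467×10^-7
Ω = [Ca²⁺][CO3²⁻]/Ksp = (4.32×10^-3)(4.522×10^-5) / 4.467×10^-7 = 0.437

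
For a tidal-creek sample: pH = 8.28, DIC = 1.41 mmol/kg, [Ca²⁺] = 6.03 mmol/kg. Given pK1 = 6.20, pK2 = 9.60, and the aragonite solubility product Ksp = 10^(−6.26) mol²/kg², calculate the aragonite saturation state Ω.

Ω = 0.701

α₂ = 1 / (1 + [H⁺]/K2 + [H⁺]²/(K1K2)) = 1 / (1 + 10^+1.32 + 10^-0.76)
   = 1 / (1 + 20.893 + 0.17378) = 1/22.067 = 0.04532
[CO3²⁻] = α₂ × DIC = 0.04532 × 1.41 = 0.06390 mmol/kg
Ksp = 10^(−6.26) = 5.495×10^-7
Ω = [Ca²⁺][CO3²⁻]/Ksp = (6.03×10^-3)(6.390×10^-5) / 5.495×10^-7 = 0.701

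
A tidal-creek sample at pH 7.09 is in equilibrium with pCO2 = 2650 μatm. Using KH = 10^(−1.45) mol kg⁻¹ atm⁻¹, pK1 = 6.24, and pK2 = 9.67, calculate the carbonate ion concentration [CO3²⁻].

[CO2*] = KH · pCO2 = 10^(−1.45) × 2650×10^-6 = 9.403×10^-5 mol/kg
α₀ = 1/(1 + K1/[H⁺] + K1K2/[H⁺]²) = 1/(1 + 10^+0.85 + 10^-1.73) = 0.1235
DIC = [CO2*]/α₀ = 9.403×10^-5 / 0.1235 = 0.7614 mmol/kg
[CO3²⁻] = α₂·DIC; α₂ = 0.002299, so [CO3²⁻] = 0.002299 × 0.7614 = 0.00175 mmol/kg = 1.75 μmol/kg

[CO3²⁻] = 1.75 μmol/kg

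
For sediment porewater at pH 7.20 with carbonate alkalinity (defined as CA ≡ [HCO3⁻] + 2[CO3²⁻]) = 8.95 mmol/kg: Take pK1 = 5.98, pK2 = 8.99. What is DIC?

CA = [HCO3⁻] + 2[CO3²⁻] = (α₁ + 2α₂)·DIC
At pH 7.20: [H⁺]/K1 = 10^-1.22 = 0.060256, K2/[H⁺] = 10^-1.79 = 0.016218
α₁ = 1/(1 + 0.060256 + 0.016218) = 1/1.0765 = 0.9290; α₂ = α₁·K2/[H⁺] = 0.01507
α₁ + 2α₂ = 0.9591
DIC = CA / (α₁ + 2α₂) = 8.95 / 0.9591 = 9.33 mmol/kg

DIC = 9.33 mmol/kg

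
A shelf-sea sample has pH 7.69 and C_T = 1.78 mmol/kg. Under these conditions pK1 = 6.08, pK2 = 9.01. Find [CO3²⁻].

α₂ = 1 / (1 + [H⁺]/K2 + [H⁺]²/(K1K2)) = 1 / (1 + 10^+1.32 + 10^-0.29)
   = 1 / (1 + 20.893 + 0.51286) = 1/22.406 = 0.04463
[CO3²⁻] = α₂ × DIC = 0.04463 × 1.78 = 0.0794 mmol/kg

[CO3²⁻] = 0.0794 mmol/kg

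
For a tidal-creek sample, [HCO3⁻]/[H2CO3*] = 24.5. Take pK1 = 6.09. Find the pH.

pH = 7.48

From K1 = [H⁺][HCO3⁻]/[H2CO3*]:  pH = pK1 + log₁₀([HCO3⁻]/[H2CO3*])
log₁₀(24.5) = +1.389
pH = 6.09 + (+1.389) = 7.48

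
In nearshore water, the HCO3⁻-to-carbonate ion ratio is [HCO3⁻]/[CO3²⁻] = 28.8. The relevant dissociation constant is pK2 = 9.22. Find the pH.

From K2 = [H⁺][CO3²⁻]/[HCO3⁻]:  pH = pK2 − log₁₀([HCO3⁻]/[CO3²⁻])
log₁₀(28.8) = +1.459
pH = 9.22 − (+1.459) = 7.76

pH = 7.76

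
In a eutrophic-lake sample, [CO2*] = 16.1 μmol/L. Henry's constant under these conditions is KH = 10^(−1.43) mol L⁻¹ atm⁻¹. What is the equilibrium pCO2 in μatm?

pCO2 = 433 μatm

KH = 10^(−1.43) = 3.715×10^-2 mol L⁻¹ atm⁻¹
pCO2 = [CO2*]/KH = 16.1×10^-6 / 3.715×10^-2 = 4.33×10^-4 atm = 433 μatm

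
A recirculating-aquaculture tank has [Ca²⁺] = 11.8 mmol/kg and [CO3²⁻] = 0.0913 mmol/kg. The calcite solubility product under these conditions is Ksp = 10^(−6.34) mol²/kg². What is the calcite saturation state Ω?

Ksp = 10^(−6.34) = 4.571×10^-7
Ω = [Ca²⁺][CO3²⁻]/Ksp = (11.8×10^-3)(0.0913×10^-3) / 4.571×10^-7 = 2.36

Ω = 2.36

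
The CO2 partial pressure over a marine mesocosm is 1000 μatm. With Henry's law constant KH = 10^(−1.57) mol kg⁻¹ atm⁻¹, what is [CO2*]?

[CO2*] = 26.9 μmol/kg

KH = 10^(−1.57) = 2.692×10^-2 mol kg⁻¹ atm⁻¹
[CO2*] = KH · pCO2 = 2.692×10^-2 × 1000×10^-6 atm = 2.69×10^-5 mol/kg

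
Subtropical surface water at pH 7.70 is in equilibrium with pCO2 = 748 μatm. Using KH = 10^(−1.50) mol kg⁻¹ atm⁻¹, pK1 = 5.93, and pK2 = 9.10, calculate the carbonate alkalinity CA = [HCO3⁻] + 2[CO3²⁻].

CA = 1.50 mmol/kg

[CO2*] = KH · pCO2 = 10^(−1.50) × 748×10^-6 = 2.365×10^-5 mol/kg
α₀ = 1/(1 + K1/[H⁺] + K1K2/[H⁺]²) = 1/(1 + 10^+1.77 + 10^+0.37) = 0.01607
DIC = [CO2*]/α₀ = 2.365×10^-5 / 0.01607 = 1.472 mmol/kg
CA = (α₁ + 2α₂)·DIC = (0.9463 + 2×0.03767) × 1.472 = 1.50 mmol/kg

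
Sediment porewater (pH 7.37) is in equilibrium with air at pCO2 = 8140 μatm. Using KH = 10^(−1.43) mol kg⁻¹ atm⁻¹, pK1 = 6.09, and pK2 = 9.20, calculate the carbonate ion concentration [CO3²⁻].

[CO3²⁻] = 0.0852 mmol/kg

[CO2*] = KH · pCO2 = 10^(−1.43) × 8140×10^-6 = 3.024×10^-4 mol/kg
α₀ = 1/(1 + K1/[H⁺] + K1K2/[H⁺]²) = 1/(1 + 10^+1.28 + 10^-0.55) = 0.04917
DIC = [CO2*]/α₀ = 3.024×10^-4 / 0.04917 = 6.150 mmol/kg
[CO3²⁻] = α₂·DIC; α₂ = 0.01386, so [CO3²⁻] = 0.01386 × 6.150 = 0.0852 mmol/kg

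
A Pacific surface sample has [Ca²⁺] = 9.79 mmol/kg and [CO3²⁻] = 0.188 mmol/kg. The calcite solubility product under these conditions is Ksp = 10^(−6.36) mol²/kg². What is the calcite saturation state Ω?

Ω = 4.22

Ksp = 10^(−6.36) = 4.365×10^-7
Ω = [Ca²⁺][CO3²⁻]/Ksp = (9.79×10^-3)(0.188×10^-3) / 4.365×10^-7 = 4.22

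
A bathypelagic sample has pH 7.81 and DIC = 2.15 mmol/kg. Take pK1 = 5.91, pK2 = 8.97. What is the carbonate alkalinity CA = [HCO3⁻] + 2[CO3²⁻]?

CA = [HCO3⁻] + 2[CO3²⁻] = (α₁ + 2α₂)·DIC
At pH 7.81: [H⁺]/K1 = 10^-1.90 = 0.012589, K2/[H⁺] = 10^-1.16 = 0.069183
α₁ = 1/(1 + 0.012589 + 0.069183) = 1/1.0818 = 0.9244; α₂ = α₁·K2/[H⁺] = 0.06395
α₁ + 2α₂ = 1.0523
CA = 1.0523 × 2.15 = 2.26 mmol/kg

CA = 2.26 mmol/kg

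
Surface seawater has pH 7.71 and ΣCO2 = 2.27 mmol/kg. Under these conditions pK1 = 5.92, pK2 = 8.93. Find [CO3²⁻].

[CO3²⁻] = 0.127 mmol/kg

α₂ = 1 / (1 + [H⁺]/K2 + [H⁺]²/(K1K2)) = 1 / (1 + 10^+1.22 + 10^-0.57)
   = 1 / (1 + 16.596 + 0.26915) = 1/17.865 = 0.05598
[CO3²⁻] = α₂ × DIC = 0.05598 × 2.27 = 0.127 mmol/kg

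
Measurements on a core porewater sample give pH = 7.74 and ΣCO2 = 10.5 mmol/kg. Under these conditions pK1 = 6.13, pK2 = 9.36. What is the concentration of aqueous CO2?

α₀ = 1 / (1 + K1/[H⁺] + K1K2/[H⁺]²) = 1 / (1 + 10^+1.61 + 10^-0.01)
   = 1 / (1 + 40.738 + 0.97724) = 1/42.715 = 0.02341
[CO2*] = α₀ × DIC = 0.02341 × 10.5 = 0.246 mmol/kg

[CO2*] = 0.246 mmol/kg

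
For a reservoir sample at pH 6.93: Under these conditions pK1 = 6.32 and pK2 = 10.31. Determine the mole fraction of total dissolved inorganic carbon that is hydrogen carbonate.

α₁ = 0.803

α₁ = 1 / (1 + [H⁺]/K1 + K2/[H⁺]) = 1 / (1 + 10^-0.61 + 10^-3.38)
   = 1 / (1 + 0.24547 + 0.00041687) = 1/1.2459 = 0.8026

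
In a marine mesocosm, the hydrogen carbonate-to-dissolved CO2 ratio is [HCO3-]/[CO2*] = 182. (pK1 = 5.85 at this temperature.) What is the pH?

From K1 = [H⁺][HCO3-]/[CO2*]:  pH = pK1 + log₁₀([HCO3-]/[CO2*])
log₁₀(182) = +2.260
pH = 5.85 + (+2.260) = 8.11

pH = 8.11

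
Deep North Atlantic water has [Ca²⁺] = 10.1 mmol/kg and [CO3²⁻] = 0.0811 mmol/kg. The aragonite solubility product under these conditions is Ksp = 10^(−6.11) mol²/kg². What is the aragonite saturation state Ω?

Ksp = 10^(−6.11) = 7.762×10^-7
Ω = [Ca²⁺][CO3²⁻]/Ksp = (10.1×10^-3)(0.0811×10^-3) / 7.762×10^-7 = 1.06

Ω = 1.06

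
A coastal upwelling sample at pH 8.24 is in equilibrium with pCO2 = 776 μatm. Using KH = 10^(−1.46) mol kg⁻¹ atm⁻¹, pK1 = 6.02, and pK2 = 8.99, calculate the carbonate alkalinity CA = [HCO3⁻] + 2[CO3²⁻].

CA = 6.05 mmol/kg

[CO2*] = KH · pCO2 = 10^(−1.46) × 776×10^-6 = 2.691×10^-5 mol/kg
α₀ = 1/(1 + K1/[H⁺] + K1K2/[H⁺]²) = 1/(1 + 10^+2.22 + 10^+1.47) = 0.005090
DIC = [CO2*]/α₀ = 2.691×10^-5 / 0.005090 = 5.286 mmol/kg
CA = (α₁ + 2α₂)·DIC = (0.8447 + 2×0.1502) × 5.286 = 6.05 mmol/kg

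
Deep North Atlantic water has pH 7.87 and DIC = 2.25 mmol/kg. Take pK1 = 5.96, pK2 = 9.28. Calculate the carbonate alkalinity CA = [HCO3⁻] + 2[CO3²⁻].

CA = 2.31 mmol/kg

CA = [HCO3⁻] + 2[CO3²⁻] = (α₁ + 2α₂)·DIC
At pH 7.87: [H⁺]/K1 = 10^-1.91 = 0.012303, K2/[H⁺] = 10^-1.41 = 0.038905
α₁ = 1/(1 + 0.012303 + 0.038905) = 1/1.0512 = 0.9513; α₂ = α₁·K2/[H⁺] = 0.03701
α₁ + 2α₂ = 1.0253
CA = 1.0253 × 2.25 = 2.31 mmol/kg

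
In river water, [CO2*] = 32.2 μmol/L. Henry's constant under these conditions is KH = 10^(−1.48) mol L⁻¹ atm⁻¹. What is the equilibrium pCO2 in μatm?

KH = 10^(−1.48) = 3.311×10^-2 mol L⁻¹ atm⁻¹
pCO2 = [CO2*]/KH = 32.2×10^-6 / 3.311×10^-2 = 9.72×10^-4 atm = 972 μatm

pCO2 = 972 μatm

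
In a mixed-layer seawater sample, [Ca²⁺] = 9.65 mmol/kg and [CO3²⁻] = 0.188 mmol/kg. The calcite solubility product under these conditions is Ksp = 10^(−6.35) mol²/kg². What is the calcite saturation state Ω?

Ω = 4.06

Ksp = 10^(−6.35) = 4.467×10^-7
Ω = [Ca²⁺][CO3²⁻]/Ksp = (9.65×10^-3)(0.188×10^-3) / 4.467×10^-7 = 4.06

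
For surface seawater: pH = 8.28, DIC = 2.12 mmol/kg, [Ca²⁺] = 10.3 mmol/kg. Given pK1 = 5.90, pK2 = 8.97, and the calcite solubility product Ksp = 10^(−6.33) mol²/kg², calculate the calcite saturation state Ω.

Ω = 7.89

α₂ = 1 / (1 + [H⁺]/K2 + [H⁺]²/(K1K2)) = 1 / (1 + 10^+0.69 + 10^-1.69)
   = 1 / (1 + 4.8978 + 0.020417) = 1/5.9182 = 0.1690
[CO3²⁻] = α₂ × DIC = 0.1690 × 2.12 = 0.3582 mmol/kg
Ksp = 10^(−6.33) = 4.677×10^-7
Ω = [Ca²⁺][CO3²⁻]/Ksp = (10.3×10^-3)(3.582×10^-4) / 4.677×10^-7 = 7.89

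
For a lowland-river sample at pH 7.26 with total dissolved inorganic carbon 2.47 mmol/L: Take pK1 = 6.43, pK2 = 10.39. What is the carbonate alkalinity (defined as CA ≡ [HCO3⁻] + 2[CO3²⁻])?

CA = 2.15 mmol/L

CA = [HCO3⁻] + 2[CO3²⁻] = (α₁ + 2α₂)·DIC
At pH 7.26: [H⁺]/K1 = 10^-0.83 = 0.14791, K2/[H⁺] = 10^-3.13 = 0.00074131
α₁ = 1/(1 + 0.14791 + 0.00074131) = 1/1.1487 = 0.8706; α₂ = α₁·K2/[H⁺] = 0.0006454
α₁ + 2α₂ = 0.8719
CA = 0.8719 × 2.47 = 2.15 mmol/L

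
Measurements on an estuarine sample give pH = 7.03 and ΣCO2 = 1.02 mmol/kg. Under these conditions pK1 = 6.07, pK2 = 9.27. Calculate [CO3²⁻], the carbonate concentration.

[CO3²⁻] = 5.26 μmol/kg

α₂ = 1 / (1 + [H⁺]/K2 + [H⁺]²/(K1K2)) = 1 / (1 + 10^+2.24 + 10^+1.28)
   = 1 / (1 + 173.78 + 19.055) = 1/193.83 = 0.005159
[CO3²⁻] = α₂ × DIC = 0.005159 × 1.02 = 0.00526 mmol/kg = 5.26 μmol/kg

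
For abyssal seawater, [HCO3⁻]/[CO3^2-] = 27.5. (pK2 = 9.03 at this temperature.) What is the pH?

From K2 = [H⁺][CO3^2-]/[HCO3⁻]:  pH = pK2 − log₁₀([HCO3⁻]/[CO3^2-])
log₁₀(27.5) = +1.439
pH = 9.03 − (+1.439) = 7.59

pH = 7.59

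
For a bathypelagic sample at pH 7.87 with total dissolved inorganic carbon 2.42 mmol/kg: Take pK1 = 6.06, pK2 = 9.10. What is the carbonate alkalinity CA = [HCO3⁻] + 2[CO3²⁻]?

CA = [HCO3⁻] + 2[CO3²⁻] = (α₁ + 2α₂)·DIC
At pH 7.87: [H⁺]/K1 = 10^-1.81 = 0.015488, K2/[H⁺] = 10^-1.23 = 0.058884
α₁ = 1/(1 + 0.015488 + 0.058884) = 1/1.0744 = 0.9308; α₂ = α₁·K2/[H⁺] = 0.05481
α₁ + 2α₂ = 1.0404
CA = 1.0404 × 2.42 = 2.52 mmol/kg

CA = 2.52 mmol/kg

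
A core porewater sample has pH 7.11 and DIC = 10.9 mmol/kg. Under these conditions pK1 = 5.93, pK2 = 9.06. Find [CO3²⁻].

α₂ = 1 / (1 + [H⁺]/K2 + [H⁺]²/(K1K2)) = 1 / (1 + 10^+1.95 + 10^+0.77)
   = 1 / (1 + 89.125 + 5.8884) = 1/96.014 = 0.01042
[CO3²⁻] = α₂ × DIC = 0.01042 × 10.9 = 0.114 mmol/kg

[CO3²⁻] = 0.114 mmol/kg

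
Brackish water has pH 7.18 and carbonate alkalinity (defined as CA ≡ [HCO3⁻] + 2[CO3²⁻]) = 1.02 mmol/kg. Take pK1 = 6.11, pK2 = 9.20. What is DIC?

CA = [HCO3⁻] + 2[CO3²⁻] = (α₁ + 2α₂)·DIC
At pH 7.18: [H⁺]/K1 = 10^-1.07 = 0.085114, K2/[H⁺] = 10^-2.02 = 0.0095499
α₁ = 1/(1 + 0.085114 + 0.0095499) = 1/1.0947 = 0.9135; α₂ = α₁·K2/[H⁺] = 0.008724
α₁ + 2α₂ = 0.9310
DIC = CA / (α₁ + 2α₂) = 1.02 / 0.9310 = 1.10 mmol/kg

DIC = 1.10 mmol/kg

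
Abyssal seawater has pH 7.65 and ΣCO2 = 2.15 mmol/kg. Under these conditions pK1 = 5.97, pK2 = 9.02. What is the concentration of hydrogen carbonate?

[HCO3⁻] = 2.02 mmol/kg

α₁ = 1 / (1 + [H⁺]/K1 + K2/[H⁺]) = 1 / (1 + 10^-1.68 + 10^-1.37)
   = 1 / (1 + 0.020893 + 0.042658) = 1/1.0636 = 0.9402
[HCO3⁻] = α₁ × DIC = 0.9402 × 2.15 = 2.02 mmol/kg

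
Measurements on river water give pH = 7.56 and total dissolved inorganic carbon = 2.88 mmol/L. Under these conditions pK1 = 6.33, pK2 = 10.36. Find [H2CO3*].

α₀ = 1 / (1 + K1/[H⁺] + K1K2/[H⁺]²) = 1 / (1 + 10^+1.23 + 10^-1.57)
   = 1 / (1 + 16.982 + 0.026915) = 1/18.009 = 0.05553
[CO2*] = α₀ × DIC = 0.05553 × 2.88 = 0.160 mmol/L

[CO2*] = 0.160 mmol/L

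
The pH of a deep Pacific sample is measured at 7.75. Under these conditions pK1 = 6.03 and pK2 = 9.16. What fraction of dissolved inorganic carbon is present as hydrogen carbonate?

α₁ = 1 / (1 + [H⁺]/K1 + K2/[H⁺]) = 1 / (1 + 10^-1.72 + 10^-1.41)
   = 1 / (1 + 0.019055 + 0.038905) = 1/1.0580 = 0.9452

α₁ = 0.945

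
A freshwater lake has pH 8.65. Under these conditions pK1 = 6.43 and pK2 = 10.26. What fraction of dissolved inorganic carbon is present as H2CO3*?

α₀ = 0.00585

α₀ = 1 / (1 + K1/[H⁺] + K1K2/[H⁺]²) = 1 / (1 + 10^+2.22 + 10^+0.61)
   = 1 / (1 + 165.96 + 4.0738) = 1/171.03 = 0.005847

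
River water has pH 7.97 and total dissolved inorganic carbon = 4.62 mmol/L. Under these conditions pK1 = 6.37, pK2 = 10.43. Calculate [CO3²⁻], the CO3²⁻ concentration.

[CO3²⁻] = 15.6 μmol/L

α₂ = 1 / (1 + [H⁺]/K2 + [H⁺]²/(K1K2)) = 1 / (1 + 10^+2.46 + 10^+0.86)
   = 1 / (1 + 288.40 + 7.2444) = 1/296.65 = 0.003371
[CO3²⁻] = α₂ × DIC = 0.003371 × 4.62 = 0.0156 mmol/L = 15.6 μmol/L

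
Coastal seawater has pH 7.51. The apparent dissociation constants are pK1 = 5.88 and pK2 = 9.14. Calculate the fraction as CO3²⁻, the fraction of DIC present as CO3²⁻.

α₂ = 1 / (1 + [H⁺]/K2 + [H⁺]²/(K1K2)) = 1 / (1 + 10^+1.63 + 10^+0.00)
   = 1 / (1 + 42.658 + 1.0000) = 1/44.658 = 0.02239

α₂ = 0.0224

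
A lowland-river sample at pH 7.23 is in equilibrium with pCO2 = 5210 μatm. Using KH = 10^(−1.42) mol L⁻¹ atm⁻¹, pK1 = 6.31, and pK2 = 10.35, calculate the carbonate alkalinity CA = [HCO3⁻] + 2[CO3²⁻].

CA = 1.65 mmol/L

[CO2*] = KH · pCO2 = 10^(−1.42) × 5210×10^-6 = 1.981×10^-4 mol/L
α₀ = 1/(1 + K1/[H⁺] + K1K2/[H⁺]²) = 1/(1 + 10^+0.92 + 10^-2.20) = 0.1073
DIC = [CO2*]/α₀ = 1.981×10^-4 / 0.1073 = 1.847 mmol/L
CA = (α₁ + 2α₂)·DIC = (0.8921 + 2×0.0006767) × 1.847 = 1.65 mmol/L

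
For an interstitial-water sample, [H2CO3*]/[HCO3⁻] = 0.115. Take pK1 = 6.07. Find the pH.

From K1 = [H⁺][HCO3⁻]/[H2CO3*]:  pH = pK1 − log₁₀([H2CO3*]/[HCO3⁻])
log₁₀(0.115) = -0.939
pH = 6.07 − (-0.939) = 7.01

pH = 7.01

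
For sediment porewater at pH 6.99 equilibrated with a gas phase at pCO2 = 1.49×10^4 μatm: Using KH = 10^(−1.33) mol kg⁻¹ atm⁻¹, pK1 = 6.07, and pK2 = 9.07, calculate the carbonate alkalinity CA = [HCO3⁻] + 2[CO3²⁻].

CA = 5.89 mmol/kg

[CO2*] = KH · pCO2 = 10^(−1.33) × 1.49×10^4×10^-6 = 6.969×10^-4 mol/kg
α₀ = 1/(1 + K1/[H⁺] + K1K2/[H⁺]²) = 1/(1 + 10^+0.92 + 10^-1.16) = 0.1065
DIC = [CO2*]/α₀ = 6.969×10^-4 / 0.1065 = 6.542 mmol/kg
CA = (α₁ + 2α₂)·DIC = (0.8861 + 2×0.007370) × 6.542 = 5.89 mmol/kg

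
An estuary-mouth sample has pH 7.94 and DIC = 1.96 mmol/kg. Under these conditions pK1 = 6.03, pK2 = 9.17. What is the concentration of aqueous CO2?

[CO2*] = 0.0225 mmol/kg

α₀ = 1 / (1 + K1/[H⁺] + K1K2/[H⁺]²) = 1 / (1 + 10^+1.91 + 10^+0.68)
   = 1 / (1 + 81.283 + 4.7863) = 1/87.069 = 0.01149
[CO2*] = α₀ × DIC = 0.01149 × 1.96 = 0.0225 mmol/kg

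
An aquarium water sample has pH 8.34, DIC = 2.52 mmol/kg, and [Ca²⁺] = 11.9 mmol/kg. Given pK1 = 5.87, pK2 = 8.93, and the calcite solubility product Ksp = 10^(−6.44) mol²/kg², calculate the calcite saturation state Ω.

α₂ = 1 / (1 + [H⁺]/K2 + [H⁺]²/(K1K2)) = 1 / (1 + 10^+0.59 + 10^-1.88)
   = 1 / (1 + 3.8905 + 0.013183) = 1/4.9036 = 0.2039
[CO3²⁻] = α₂ × DIC = 0.2039 × 2.52 = 0.5139 mmol/kg
Ksp = 10^(−6.44) = 3.631×10^-7
Ω = [Ca²⁺][CO3²⁻]/Ksp = (11.9×10^-3)(5.139×10^-4) / 3.631×10^-7 = 16.8

Ω = 16.8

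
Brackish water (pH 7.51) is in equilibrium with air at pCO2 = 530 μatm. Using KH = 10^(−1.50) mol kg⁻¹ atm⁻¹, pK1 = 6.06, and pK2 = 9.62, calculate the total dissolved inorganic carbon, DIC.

DIC = 0.493 mmol/kg

[CO2*] = KH · pCO2 = 10^(−1.50) × 530×10^-6 = 1.676×10^-5 mol/kg
α₀ = 1/(1 + K1/[H⁺] + K1K2/[H⁺]²) = 1/(1 + 10^+1.45 + 10^-0.66) = 0.03401
DIC = [CO2*]/α₀ = 1.676×10^-5 / 0.03401 = 0.493 mmol/kg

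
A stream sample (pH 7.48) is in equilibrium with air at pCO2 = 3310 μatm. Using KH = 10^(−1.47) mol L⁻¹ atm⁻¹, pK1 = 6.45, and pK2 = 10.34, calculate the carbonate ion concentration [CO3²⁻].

[CO2*] = KH · pCO2 = 10^(−1.47) × 3310×10^-6 = 1.122×10^-4 mol/L
α₀ = 1/(1 + K1/[H⁺] + K1K2/[H⁺]²) = 1/(1 + 10^+1.03 + 10^-1.83) = 0.08525
DIC = [CO2*]/α₀ = 1.122×10^-4 / 0.08525 = 1.316 mmol/L
[CO3²⁻] = α₂·DIC; α₂ = 0.001261, so [CO3²⁻] = 0.001261 × 1.316 = 0.00166 mmol/L = 1.66 μmol/L

[CO3²⁻] = 1.66 μmol/L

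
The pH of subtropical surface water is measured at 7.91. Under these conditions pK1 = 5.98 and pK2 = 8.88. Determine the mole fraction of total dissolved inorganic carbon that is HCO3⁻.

α₁ = 0.894

α₁ = 1 / (1 + [H⁺]/K1 + K2/[H⁺]) = 1 / (1 + 10^-1.93 + 10^-0.97)
   = 1 / (1 + 0.011749 + 0.10715) = 1/1.1189 = 0.8937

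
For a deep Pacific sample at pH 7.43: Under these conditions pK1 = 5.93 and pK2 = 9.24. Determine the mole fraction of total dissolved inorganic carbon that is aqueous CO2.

α₀ = 0.0302

α₀ = 1 / (1 + K1/[H⁺] + K1K2/[H⁺]²) = 1 / (1 + 10^+1.50 + 10^-0.31)
   = 1 / (1 + 31.623 + 0.48978) = 1/33.113 = 0.03020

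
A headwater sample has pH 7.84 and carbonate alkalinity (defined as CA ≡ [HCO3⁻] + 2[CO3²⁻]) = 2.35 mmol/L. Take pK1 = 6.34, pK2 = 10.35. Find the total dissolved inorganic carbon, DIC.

DIC = 2.42 mmol/L

CA = [HCO3⁻] + 2[CO3²⁻] = (α₁ + 2α₂)·DIC
At pH 7.84: [H⁺]/K1 = 10^-1.50 = 0.031623, K2/[H⁺] = 10^-2.51 = 0.0030903
α₁ = 1/(1 + 0.031623 + 0.0030903) = 1/1.0347 = 0.9665; α₂ = α₁·K2/[H⁺] = 0.002987
α₁ + 2α₂ = 0.9724
DIC = CA / (α₁ + 2α₂) = 2.35 / 0.9724 = 2.42 mmol/L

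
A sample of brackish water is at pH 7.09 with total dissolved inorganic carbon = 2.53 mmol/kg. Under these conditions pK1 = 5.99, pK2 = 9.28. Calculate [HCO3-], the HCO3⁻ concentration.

α₁ = 1 / (1 + [H⁺]/K1 + K2/[H⁺]) = 1 / (1 + 10^-1.10 + 10^-2.19)
   = 1 / (1 + 0.079433 + 0.0064565) = 1/1.0859 = 0.9209
[HCO3⁻] = α₁ × DIC = 0.9209 × 2.53 = 2.33 mmol/kg

[HCO3⁻] = 2.33 mmol/kg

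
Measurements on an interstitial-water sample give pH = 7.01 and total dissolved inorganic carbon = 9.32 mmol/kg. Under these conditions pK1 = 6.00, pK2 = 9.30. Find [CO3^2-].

α₂ = 1 / (1 + [H⁺]/K2 + [H⁺]²/(K1K2)) = 1 / (1 + 10^+2.29 + 10^+1.28)
   = 1 / (1 + 194.98 + 19.055) = 1/215.04 = 0.004650
[CO3²⁻] = α₂ × DIC = 0.004650 × 9.32 = 0.0433 mmol/kg

[CO3²⁻] = 0.0433 mmol/kg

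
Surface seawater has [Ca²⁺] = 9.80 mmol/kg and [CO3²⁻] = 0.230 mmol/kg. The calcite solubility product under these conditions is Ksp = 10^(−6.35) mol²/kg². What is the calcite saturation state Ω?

Ksp = 10^(−6.35) = 4.467×10^-7
Ω = [Ca²⁺][CO3²⁻]/Ksp = (9.80×10^-3)(0.230×10^-3) / 4.467×10^-7 = 5.05

Ω = 5.05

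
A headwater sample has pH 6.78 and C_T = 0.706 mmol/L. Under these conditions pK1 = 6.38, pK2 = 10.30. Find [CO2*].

α₀ = 1 / (1 + K1/[H⁺] + K1K2/[H⁺]²) = 1 / (1 + 10^+0.40 + 10^-3.12)
   = 1 / (1 + 2.5119 + 0.00075858) = 1/3.5126 = 0.2847
[CO2*] = α₀ × DIC = 0.2847 × 0.706 = 0.201 mmol/L

[CO2*] = 0.201 mmol/L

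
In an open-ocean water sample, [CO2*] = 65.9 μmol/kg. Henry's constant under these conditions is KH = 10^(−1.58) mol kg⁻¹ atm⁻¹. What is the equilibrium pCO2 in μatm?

pCO2 = 2510 μatm

KH = 10^(−1.58) = 2.630×10^-2 mol kg⁻¹ atm⁻¹
pCO2 = [CO2*]/KH = 65.9×10^-6 / 2.630×10^-2 = 2.51×10^-3 atm = 2510 μatm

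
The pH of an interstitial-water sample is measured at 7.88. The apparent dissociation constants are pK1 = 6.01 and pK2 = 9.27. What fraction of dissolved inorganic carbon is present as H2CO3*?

α₀ = 1 / (1 + K1/[H⁺] + K1K2/[H⁺]²) = 1 / (1 + 10^+1.87 + 10^+0.48)
   = 1 / (1 + 74.131 + 3.0200) = 1/78.151 = 0.01280

α₀ = 0.0128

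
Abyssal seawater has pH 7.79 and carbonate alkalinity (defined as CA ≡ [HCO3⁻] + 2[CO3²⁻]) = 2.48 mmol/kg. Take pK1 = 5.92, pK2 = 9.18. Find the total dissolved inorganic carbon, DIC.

DIC = 2.42 mmol/kg

CA = [HCO3⁻] + 2[CO3²⁻] = (α₁ + 2α₂)·DIC
At pH 7.79: [H⁺]/K1 = 10^-1.87 = 0.013490, K2/[H⁺] = 10^-1.39 = 0.040738
α₁ = 1/(1 + 0.013490 + 0.040738) = 1/1.0542 = 0.9486; α₂ = α₁·K2/[H⁺] = 0.03864
α₁ + 2α₂ = 1.0258
DIC = CA / (α₁ + 2α₂) = 2.48 / 1.0258 = 2.42 mmol/kg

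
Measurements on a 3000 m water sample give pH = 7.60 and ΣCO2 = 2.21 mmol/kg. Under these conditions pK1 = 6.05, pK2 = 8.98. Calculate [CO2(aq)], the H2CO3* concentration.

α₀ = 1 / (1 + K1/[H⁺] + K1K2/[H⁺]²) = 1 / (1 + 10^+1.55 + 10^+0.17)
   = 1 / (1 + 35.481 + 1.4791) = 1/37.960 = 0.02634
[CO2*] = α₀ × DIC = 0.02634 × 2.21 = 0.0582 mmol/kg

[CO2*] = 0.0582 mmol/kg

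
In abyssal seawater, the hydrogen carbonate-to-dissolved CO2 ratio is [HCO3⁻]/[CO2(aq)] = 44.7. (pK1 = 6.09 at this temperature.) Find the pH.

pH = 7.74

From K1 = [H⁺][HCO3⁻]/[CO2(aq)]:  pH = pK1 + log₁₀([HCO3⁻]/[CO2(aq)])
log₁₀(44.7) = +1.650
pH = 6.09 + (+1.650) = 7.74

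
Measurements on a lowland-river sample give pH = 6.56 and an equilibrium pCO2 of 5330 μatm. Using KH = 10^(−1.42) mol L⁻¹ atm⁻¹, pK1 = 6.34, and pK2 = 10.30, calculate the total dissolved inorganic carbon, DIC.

[CO2*] = KH · pCO2 = 10^(−1.42) × 5330×10^-6 = 2.026×10^-4 mol/L
α₀ = 1/(1 + K1/[H⁺] + K1K2/[H⁺]²) = 1/(1 + 10^+0.22 + 10^-3.52) = 0.3760
DIC = [CO2*]/α₀ = 2.026×10^-4 / 0.3760 = 0.539 mmol/L

DIC = 0.539 mmol/L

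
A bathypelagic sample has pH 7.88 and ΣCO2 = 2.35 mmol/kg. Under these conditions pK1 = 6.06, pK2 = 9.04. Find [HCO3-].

[HCO3⁻] = 2.17 mmol/kg

α₁ = 1 / (1 + [H⁺]/K1 + K2/[H⁺]) = 1 / (1 + 10^-1.82 + 10^-1.16)
   = 1 / (1 + 0.015136 + 0.069183) = 1/1.0843 = 0.9222
[HCO3⁻] = α₁ × DIC = 0.9222 × 2.35 = 2.17 mmol/kg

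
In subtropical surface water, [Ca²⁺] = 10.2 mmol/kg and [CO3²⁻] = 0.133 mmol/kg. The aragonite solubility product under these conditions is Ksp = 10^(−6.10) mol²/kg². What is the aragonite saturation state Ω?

Ω = 1.71

Ksp = 10^(−6.10) = 7.943×10^-7
Ω = [Ca²⁺][CO3²⁻]/Ksp = (10.2×10^-3)(0.133×10^-3) / 7.943×10^-7 = 1.71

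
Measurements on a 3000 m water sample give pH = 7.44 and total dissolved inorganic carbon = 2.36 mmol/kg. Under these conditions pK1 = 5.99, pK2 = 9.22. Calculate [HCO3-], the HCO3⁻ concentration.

α₁ = 1 / (1 + [H⁺]/K1 + K2/[H⁺]) = 1 / (1 + 10^-1.45 + 10^-1.78)
   = 1 / (1 + 0.035481 + 0.016596) = 1/1.0521 = 0.9505
[HCO3⁻] = α₁ × DIC = 0.9505 × 2.36 = 2.24 mmol/kg

[HCO3⁻] = 2.24 mmol/kg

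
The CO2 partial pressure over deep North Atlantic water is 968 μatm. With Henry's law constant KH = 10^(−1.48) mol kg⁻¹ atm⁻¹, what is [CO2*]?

KH = 10^(−1.48) = 3.311×10^-2 mol kg⁻¹ atm⁻¹
[CO2*] = KH · pCO2 = 3.311×10^-2 × 968×10^-6 atm = 3.21×10^-5 mol/kg

[CO2*] = 32.1 μmol/kg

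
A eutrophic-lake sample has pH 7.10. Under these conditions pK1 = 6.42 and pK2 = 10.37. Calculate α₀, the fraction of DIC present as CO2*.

α₀ = 0.173

α₀ = 1 / (1 + K1/[H⁺] + K1K2/[H⁺]²) = 1 / (1 + 10^+0.68 + 10^-2.59)
   = 1 / (1 + 4.7863 + 0.0025704) = 1/5.7889 = 0.1727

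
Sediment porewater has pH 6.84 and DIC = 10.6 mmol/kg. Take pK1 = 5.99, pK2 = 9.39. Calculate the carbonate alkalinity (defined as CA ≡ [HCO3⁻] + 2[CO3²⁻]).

CA = 9.32 mmol/kg

CA = [HCO3⁻] + 2[CO3²⁻] = (α₁ + 2α₂)·DIC
At pH 6.84: [H⁺]/K1 = 10^-0.85 = 0.14125, K2/[H⁺] = 10^-2.55 = 0.0028184
α₁ = 1/(1 + 0.14125 + 0.0028184) = 1/1.1441 = 0.8741; α₂ = α₁·K2/[H⁺] = 0.002463
α₁ + 2α₂ = 0.8790
CA = 0.8790 × 10.6 = 9.32 mmol/kg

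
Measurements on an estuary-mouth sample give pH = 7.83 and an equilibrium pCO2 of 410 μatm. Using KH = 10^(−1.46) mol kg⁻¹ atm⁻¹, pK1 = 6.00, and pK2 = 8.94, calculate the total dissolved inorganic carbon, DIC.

[CO2*] = KH · pCO2 = 10^(−1.46) × 410×10^-6 = 1.422×10^-5 mol/kg
α₀ = 1/(1 + K1/[H⁺] + K1K2/[H⁺]²) = 1/(1 + 10^+1.83 + 10^+0.72) = 0.01354
DIC = [CO2*]/α₀ = 1.422×10^-5 / 0.01354 = 1.05 mmol/kg

DIC = 1.05 mmol/kg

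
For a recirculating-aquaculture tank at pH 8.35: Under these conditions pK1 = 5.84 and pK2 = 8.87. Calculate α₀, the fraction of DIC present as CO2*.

α₀ = 1 / (1 + K1/[H⁺] + K1K2/[H⁺]²) = 1 / (1 + 10^+2.51 + 10^+1.99)
   = 1 / (1 + 323.59 + 97.724) = 1/422.32 = 0.002368

α₀ = 0.00237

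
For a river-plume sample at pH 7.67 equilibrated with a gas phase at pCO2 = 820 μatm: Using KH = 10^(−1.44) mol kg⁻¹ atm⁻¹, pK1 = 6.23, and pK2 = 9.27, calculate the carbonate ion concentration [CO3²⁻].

[CO2*] = KH · pCO2 = 10^(−1.44) × 820×10^-6 = 2.977×10^-5 mol/kg
α₀ = 1/(1 + K1/[H⁺] + K1K2/[H⁺]²) = 1/(1 + 10^+1.44 + 10^-0.16) = 0.03421
DIC = [CO2*]/α₀ = 2.977×10^-5 / 0.03421 = 0.8704 mmol/kg
[CO3²⁻] = α₂·DIC; α₂ = 0.02367, so [CO3²⁻] = 0.02367 × 0.8704 = 0.0206 mmol/kg

[CO3²⁻] = 0.0206 mmol/kg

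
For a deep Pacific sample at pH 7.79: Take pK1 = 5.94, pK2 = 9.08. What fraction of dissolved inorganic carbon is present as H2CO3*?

α₀ = 1 / (1 + K1/[H⁺] + K1K2/[H⁺]²) = 1 / (1 + 10^+1.85 + 10^+0.56)
   = 1 / (1 + 70.795 + 3.6308) = 1/75.425 = 0.01326

α₀ = 0.0133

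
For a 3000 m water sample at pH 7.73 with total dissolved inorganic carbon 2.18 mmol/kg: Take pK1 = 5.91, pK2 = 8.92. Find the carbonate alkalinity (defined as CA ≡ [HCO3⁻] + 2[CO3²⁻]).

CA = 2.28 mmol/kg

CA = [HCO3⁻] + 2[CO3²⁻] = (α₁ + 2α₂)·DIC
At pH 7.73: [H⁺]/K1 = 10^-1.82 = 0.015136, K2/[H⁺] = 10^-1.19 = 0.064565
α₁ = 1/(1 + 0.015136 + 0.064565) = 1/1.0797 = 0.9262; α₂ = α₁·K2/[H⁺] = 0.05980
α₁ + 2α₂ = 1.0458
CA = 1.0458 × 2.18 = 2.28 mmol/kg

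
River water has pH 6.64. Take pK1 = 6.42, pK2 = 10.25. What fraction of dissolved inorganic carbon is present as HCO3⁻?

α₁ = 1 / (1 + [H⁺]/K1 + K2/[H⁺]) = 1 / (1 + 10^-0.22 + 10^-3.61)
   = 1 / (1 + 0.60256 + 0.00024547) = 1/1.6028 = 0.6239

α₁ = 0.624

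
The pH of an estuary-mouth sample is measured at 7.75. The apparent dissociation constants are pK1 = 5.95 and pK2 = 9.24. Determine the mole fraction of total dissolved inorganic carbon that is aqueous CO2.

α₀ = 0.0151

α₀ = 1 / (1 + K1/[H⁺] + K1K2/[H⁺]²) = 1 / (1 + 10^+1.80 + 10^+0.31)
   = 1 / (1 + 63.096 + 2.0417) = 1/66.137 = 0.01512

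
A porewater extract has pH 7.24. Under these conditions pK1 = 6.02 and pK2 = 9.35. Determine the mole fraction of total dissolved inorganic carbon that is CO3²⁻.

α₂ = 1 / (1 + [H⁺]/K2 + [H⁺]²/(K1K2)) = 1 / (1 + 10^+2.11 + 10^+0.89)
   = 1 / (1 + 128.82 + 7.7625) = 1/137.59 = 0.007268

α₂ = 0.00727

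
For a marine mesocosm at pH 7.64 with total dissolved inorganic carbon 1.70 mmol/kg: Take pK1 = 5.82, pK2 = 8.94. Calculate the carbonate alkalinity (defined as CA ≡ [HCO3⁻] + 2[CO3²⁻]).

CA = 1.76 mmol/kg

CA = [HCO3⁻] + 2[CO3²⁻] = (α₁ + 2α₂)·DIC
At pH 7.64: [H⁺]/K1 = 10^-1.82 = 0.015136, K2/[H⁺] = 10^-1.30 = 0.050119
α₁ = 1/(1 + 0.015136 + 0.050119) = 1/1.0653 = 0.9387; α₂ = α₁·K2/[H⁺] = 0.04705
α₁ + 2α₂ = 1.0328
CA = 1.0328 × 1.70 = 1.76 mmol/kg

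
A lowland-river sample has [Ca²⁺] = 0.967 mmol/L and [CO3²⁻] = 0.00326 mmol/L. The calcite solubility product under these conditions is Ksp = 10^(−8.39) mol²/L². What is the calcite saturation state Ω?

Ω = 0.774

Ksp = 10^(−8.39) = 4.074×10^-9
Ω = [Ca²⁺][CO3²⁻]/Ksp = (0.967×10^-3)(0.00326×10^-3) / 4.074×10^-9 = 0.774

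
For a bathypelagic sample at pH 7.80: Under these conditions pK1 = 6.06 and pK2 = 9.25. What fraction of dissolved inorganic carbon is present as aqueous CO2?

α₀ = 1 / (1 + K1/[H⁺] + K1K2/[H⁺]²) = 1 / (1 + 10^+1.74 + 10^+0.29)
   = 1 / (1 + 54.954 + 1.9498) = 1/57.904 = 0.01727

α₀ = 0.0173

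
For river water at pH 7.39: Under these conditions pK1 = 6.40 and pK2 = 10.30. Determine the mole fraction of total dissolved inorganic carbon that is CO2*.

α₀ = 0.0927

α₀ = 1 / (1 + K1/[H⁺] + K1K2/[H⁺]²) = 1 / (1 + 10^+0.99 + 10^-1.92)
   = 1 / (1 + 9.7724 + 0.012023) = 1/10.784 = 0.09273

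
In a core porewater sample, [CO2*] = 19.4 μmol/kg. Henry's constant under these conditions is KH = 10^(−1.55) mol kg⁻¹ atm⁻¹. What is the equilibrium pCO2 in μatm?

pCO2 = 688 μatm

KH = 10^(−1.55) = 2.818×10^-2 mol kg⁻¹ atm⁻¹
pCO2 = [CO2*]/KH = 19.4×10^-6 / 2.818×10^-2 = 6.88×10^-4 atm = 688 μatm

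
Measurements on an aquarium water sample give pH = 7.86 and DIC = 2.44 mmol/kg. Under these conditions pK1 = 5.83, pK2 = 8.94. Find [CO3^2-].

[CO3²⁻] = 0.186 mmol/kg

α₂ = 1 / (1 + [H⁺]/K2 + [H⁺]²/(K1K2)) = 1 / (1 + 10^+1.08 + 10^-0.95)
   = 1 / (1 + 12.023 + 0.11220) = 1/13.135 = 0.07613
[CO3²⁻] = α₂ × DIC = 0.07613 × 2.44 = 0.186 mmol/kg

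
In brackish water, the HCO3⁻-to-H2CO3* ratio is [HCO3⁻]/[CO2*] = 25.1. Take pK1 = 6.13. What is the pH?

pH = 7.53

From K1 = [H⁺][HCO3⁻]/[CO2*]:  pH = pK1 + log₁₀([HCO3⁻]/[CO2*])
log₁₀(25.1) = +1.400
pH = 6.13 + (+1.400) = 7.53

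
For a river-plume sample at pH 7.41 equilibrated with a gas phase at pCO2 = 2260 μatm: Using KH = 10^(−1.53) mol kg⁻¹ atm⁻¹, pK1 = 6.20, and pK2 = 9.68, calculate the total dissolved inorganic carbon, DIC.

DIC = 1.15 mmol/kg

[CO2*] = KH · pCO2 = 10^(−1.53) × 2260×10^-6 = 6.670×10^-5 mol/kg
α₀ = 1/(1 + K1/[H⁺] + K1K2/[H⁺]²) = 1/(1 + 10^+1.21 + 10^-1.06) = 0.05779
DIC = [CO2*]/α₀ = 6.670×10^-5 / 0.05779 = 1.15 mmol/kg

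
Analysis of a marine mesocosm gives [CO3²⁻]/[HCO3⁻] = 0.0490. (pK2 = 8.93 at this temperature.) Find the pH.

From K2 = [H⁺][CO3²⁻]/[HCO3⁻]:  pH = pK2 + log₁₀([CO3²⁻]/[HCO3⁻])
log₁₀(0.0490) = -1.310
pH = 8.93 + (-1.310) = 7.62

pH = 7.62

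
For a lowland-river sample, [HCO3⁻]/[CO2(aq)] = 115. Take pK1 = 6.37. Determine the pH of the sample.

pH = 8.43

From K1 = [H⁺][HCO3⁻]/[CO2(aq)]:  pH = pK1 + log₁₀([HCO3⁻]/[CO2(aq)])
log₁₀(115) = +2.061
pH = 6.37 + (+2.061) = 8.43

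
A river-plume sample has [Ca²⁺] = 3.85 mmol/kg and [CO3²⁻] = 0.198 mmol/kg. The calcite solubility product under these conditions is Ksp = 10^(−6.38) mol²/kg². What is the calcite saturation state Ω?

Ksp = 10^(−6.38) = 4.169×10^-7
Ω = [Ca²⁺][CO3²⁻]/Ksp = (3.85×10^-3)(0.198×10^-3) / 4.169×10^-7 = 1.83

Ω = 1.83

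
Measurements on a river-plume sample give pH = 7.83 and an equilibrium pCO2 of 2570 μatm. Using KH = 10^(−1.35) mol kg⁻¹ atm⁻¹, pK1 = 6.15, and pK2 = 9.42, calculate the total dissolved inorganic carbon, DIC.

[CO2*] = KH · pCO2 = 10^(−1.35) × 2570×10^-6 = 1.148×10^-4 mol/kg
α₀ = 1/(1 + K1/[H⁺] + K1K2/[H⁺]²) = 1/(1 + 10^+1.68 + 10^+0.09) = 0.01996
DIC = [CO2*]/α₀ = 1.148×10^-4 / 0.01996 = 5.75 mmol/kg

DIC = 5.75 mmol/kg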